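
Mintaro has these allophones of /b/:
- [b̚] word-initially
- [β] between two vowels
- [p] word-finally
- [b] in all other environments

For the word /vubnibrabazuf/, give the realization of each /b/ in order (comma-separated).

Occurrence 1 (position 3): no conditioning environment matches → elsewhere allophone [b].
Occurrence 2 (position 6): no conditioning environment matches → elsewhere allophone [b].
Occurrence 3 (position 9): between two vowels → [β].

[b], [b], [β]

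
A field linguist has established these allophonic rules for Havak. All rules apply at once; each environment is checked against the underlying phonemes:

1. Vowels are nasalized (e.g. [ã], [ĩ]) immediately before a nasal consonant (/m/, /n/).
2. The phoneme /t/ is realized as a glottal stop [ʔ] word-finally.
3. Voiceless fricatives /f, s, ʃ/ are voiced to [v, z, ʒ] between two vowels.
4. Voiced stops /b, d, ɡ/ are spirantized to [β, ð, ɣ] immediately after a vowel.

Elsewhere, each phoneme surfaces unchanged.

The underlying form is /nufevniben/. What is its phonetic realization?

[nuvevniβẽn]

/n/ stays [n].
/u/ — between /n/ and /f/; rule 1 does not apply here → [u].
/f/ — between /u/ and /e/, between two vowels — surfaces as [v] (rule 3).
/e/ (between /f/ and /v/) is in the target of rule 1 but the environment (before a nasal consonant) is not met → [e].
/v/ (between /e/ and /n/) is unaffected → [v].
/n/ (between /v/ and /i/): no rule targets it → [n].
/i/ (between /n/ and /b/) is in the target of rule 1 but the environment (before a nasal consonant) is not met → [i].
/b/ meets the environment for rule 4 (immediately after a vowel) → [β].
/e/ (between /b/ and /n/): before a nasal consonant, so rule 1 applies → [ẽ].
/n/ stays [n].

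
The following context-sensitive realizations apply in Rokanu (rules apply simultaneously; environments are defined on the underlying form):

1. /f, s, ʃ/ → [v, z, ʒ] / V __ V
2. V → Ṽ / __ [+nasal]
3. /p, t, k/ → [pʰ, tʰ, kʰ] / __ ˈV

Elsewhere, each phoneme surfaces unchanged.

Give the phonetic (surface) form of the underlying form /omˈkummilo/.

[õmˈkʰũmmilo]

Rule 2 applies to /o/ (word-initial: before a nasal consonant) → [õ].
/m/ stays [m].
/k/ — between /m/ and /u/, immediately before a stressed vowel — surfaces as [kʰ] (rule 3).
Rule 2 applies to /u/ (between /k/ and /m/: before a nasal consonant) → [ũ].
/m/ (between /u/ and /m/) is unaffected → [m].
/m/ stays [m].
/i/ — between /m/ and /l/; rule 2 does not apply here → [i].
/l/ stays [l].
/o/ (word-final) is in the target of rule 2 but the environment (before a nasal consonant) is not met → [o].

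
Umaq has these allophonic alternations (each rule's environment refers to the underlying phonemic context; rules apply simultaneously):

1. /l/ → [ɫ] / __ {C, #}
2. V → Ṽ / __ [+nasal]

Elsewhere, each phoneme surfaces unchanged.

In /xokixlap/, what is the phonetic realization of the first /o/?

[o]

/o/ (between /x/ and /k/) fails the environment for rule 2, so it stays [o].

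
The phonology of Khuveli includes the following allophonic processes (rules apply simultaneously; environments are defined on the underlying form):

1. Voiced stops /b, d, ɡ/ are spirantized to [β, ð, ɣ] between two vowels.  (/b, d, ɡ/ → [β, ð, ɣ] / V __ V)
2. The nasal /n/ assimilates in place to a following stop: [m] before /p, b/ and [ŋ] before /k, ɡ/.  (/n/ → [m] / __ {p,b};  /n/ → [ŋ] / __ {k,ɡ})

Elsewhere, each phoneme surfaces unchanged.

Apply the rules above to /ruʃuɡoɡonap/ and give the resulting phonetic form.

[ruʃuɣoɣonap]

/ɡ/ — between /u/ and /o/, between two vowels — surfaces as [ɣ] (rule 1).
/ɡ/ — between /o/ and /o/, between two vowels — surfaces as [ɣ] (rule 1).
/n/ (between /o/ and /a/) fails the environment for rule 2, so it stays [n].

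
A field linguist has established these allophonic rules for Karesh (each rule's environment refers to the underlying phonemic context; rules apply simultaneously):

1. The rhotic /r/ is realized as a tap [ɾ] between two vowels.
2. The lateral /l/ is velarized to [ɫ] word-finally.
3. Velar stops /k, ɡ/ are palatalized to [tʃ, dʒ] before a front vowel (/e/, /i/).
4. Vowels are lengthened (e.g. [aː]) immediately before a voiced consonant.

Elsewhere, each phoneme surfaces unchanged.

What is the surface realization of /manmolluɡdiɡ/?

[maːnmoːlluːɡdiːɡ]

/m/ (word-initial) is unaffected → [m].
/a/ (between /m/ and /n/): before a voiced consonant, so rule 4 applies → [aː].
/n/ — not in any rule's target class → [n].
/m/ (between /n/ and /o/) is unaffected → [m].
Rule 4 applies to /o/ (between /m/ and /l/: before a voiced consonant) → [oː].
/l/ (between /o/ and /l/) is in the target of rule 2 but the environment (word-finally) is not met → [l].
/l/ (between /l/ and /u/) fails the environment for rule 2, so it stays [l].
/u/ meets the environment for rule 4 (before a voiced consonant) → [uː].
/ɡ/ (between /u/ and /d/) fails the environment for rule 3, so it stays [ɡ].
/d/ (between /ɡ/ and /i/): no rule targets it → [d].
/i/ (between /d/ and /ɡ/): before a voiced consonant, so rule 4 applies → [iː].
/ɡ/ — word-final; rule 3 does not apply here → [ɡ].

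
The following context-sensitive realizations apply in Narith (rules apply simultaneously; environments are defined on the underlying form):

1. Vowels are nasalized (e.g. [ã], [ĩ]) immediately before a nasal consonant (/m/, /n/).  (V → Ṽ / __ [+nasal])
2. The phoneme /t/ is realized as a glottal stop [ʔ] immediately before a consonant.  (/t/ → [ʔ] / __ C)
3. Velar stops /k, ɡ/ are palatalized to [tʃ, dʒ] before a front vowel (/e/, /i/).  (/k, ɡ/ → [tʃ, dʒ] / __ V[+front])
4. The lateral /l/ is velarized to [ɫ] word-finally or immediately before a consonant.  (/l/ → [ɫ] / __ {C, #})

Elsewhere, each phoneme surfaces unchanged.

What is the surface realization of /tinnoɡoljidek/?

/t/ (word-initial): rule 2 targets it, but not immediately before a consonant → unchanged [t].
/i/ (between /t/ and /n/) occurs before a nasal consonant → [ĩ] by rule 1.
/n/ — not in any rule's target class → [n].
/n/ (between /n/ and /o/): no rule targets it → [n].
/o/ (between /n/ and /ɡ/) fails the environment for rule 1, so it stays [o].
/ɡ/ (between /o/ and /o/) fails the environment for rule 3, so it stays [ɡ].
/o/ (between /ɡ/ and /l/): rule 1 targets it, but not before a nasal consonant → unchanged [o].
/l/ meets the environment for rule 4 (word-finally or immediately before a consonant) → [ɫ].
/j/ (between /l/ and /i/) is unaffected → [j].
/i/ (between /j/ and /d/) fails the environment for rule 1, so it stays [i].
/d/ stays [d].
/e/ (between /d/ and /k/): rule 1 targets it, but not before a nasal consonant → unchanged [e].
/k/ (word-final) is in the target of rule 3 but the environment (before a front vowel) is not met → [k].

[tĩnnoɡoɫjidek]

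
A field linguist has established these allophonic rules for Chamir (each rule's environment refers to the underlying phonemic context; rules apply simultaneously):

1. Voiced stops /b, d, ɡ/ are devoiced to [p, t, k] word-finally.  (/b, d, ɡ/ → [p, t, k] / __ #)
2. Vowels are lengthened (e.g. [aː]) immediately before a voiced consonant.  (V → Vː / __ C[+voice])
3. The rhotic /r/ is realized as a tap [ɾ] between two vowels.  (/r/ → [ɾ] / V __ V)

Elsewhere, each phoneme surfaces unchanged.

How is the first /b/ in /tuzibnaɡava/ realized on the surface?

[b]

/b/ (between /i/ and /n/): rule 1 targets it, but not word-finally → unchanged [b].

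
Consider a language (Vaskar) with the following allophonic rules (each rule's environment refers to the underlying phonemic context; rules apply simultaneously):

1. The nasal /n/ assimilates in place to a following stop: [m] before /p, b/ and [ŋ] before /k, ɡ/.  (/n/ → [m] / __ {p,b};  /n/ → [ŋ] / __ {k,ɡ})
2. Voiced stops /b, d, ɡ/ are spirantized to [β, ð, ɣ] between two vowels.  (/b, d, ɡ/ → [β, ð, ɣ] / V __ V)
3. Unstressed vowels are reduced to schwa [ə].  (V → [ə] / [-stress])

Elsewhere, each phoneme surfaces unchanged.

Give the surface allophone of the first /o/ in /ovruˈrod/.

Rule 3 applies to /o/ (word-initial: in an unstressed syllable) → [ə].

[ə]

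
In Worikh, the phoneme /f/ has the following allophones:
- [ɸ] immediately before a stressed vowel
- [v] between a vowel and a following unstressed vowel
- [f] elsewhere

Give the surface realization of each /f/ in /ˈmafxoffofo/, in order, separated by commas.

[f], [f], [f], [v]

Occurrence 1 (position 3): no conditioning environment matches → elsewhere allophone [f].
Occurrence 2 (position 6): no conditioning environment matches → elsewhere allophone [f].
Occurrence 3 (position 7): no conditioning environment matches → elsewhere allophone [f].
Occurrence 4 (position 9): between a vowel and a following unstressed vowel → [v].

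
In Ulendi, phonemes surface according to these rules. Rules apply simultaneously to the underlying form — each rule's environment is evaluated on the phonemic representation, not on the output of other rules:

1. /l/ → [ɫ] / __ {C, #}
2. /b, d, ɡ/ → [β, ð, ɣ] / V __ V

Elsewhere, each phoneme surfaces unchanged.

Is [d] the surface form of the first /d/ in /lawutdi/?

Yes

/d/ (between /t/ and /i/): rule 2 targets it, but not between two vowels → unchanged [d].
The actual realization is [d], which matches [d].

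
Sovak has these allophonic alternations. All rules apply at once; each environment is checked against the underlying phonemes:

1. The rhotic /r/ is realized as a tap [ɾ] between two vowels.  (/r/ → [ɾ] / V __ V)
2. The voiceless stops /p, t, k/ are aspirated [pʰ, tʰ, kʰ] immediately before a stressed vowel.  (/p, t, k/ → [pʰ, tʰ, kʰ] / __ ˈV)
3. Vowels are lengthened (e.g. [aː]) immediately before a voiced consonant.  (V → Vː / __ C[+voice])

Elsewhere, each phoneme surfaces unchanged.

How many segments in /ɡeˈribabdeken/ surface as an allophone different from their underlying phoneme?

Segments that undergo a rule: /e/ → [eː] (rule 3); /r/ → [ɾ] (rule 1); /i/ → [iː] (rule 3); /a/ → [aː] (rule 3); /e/ → [eː] (rule 3).
All other segments surface unchanged.

5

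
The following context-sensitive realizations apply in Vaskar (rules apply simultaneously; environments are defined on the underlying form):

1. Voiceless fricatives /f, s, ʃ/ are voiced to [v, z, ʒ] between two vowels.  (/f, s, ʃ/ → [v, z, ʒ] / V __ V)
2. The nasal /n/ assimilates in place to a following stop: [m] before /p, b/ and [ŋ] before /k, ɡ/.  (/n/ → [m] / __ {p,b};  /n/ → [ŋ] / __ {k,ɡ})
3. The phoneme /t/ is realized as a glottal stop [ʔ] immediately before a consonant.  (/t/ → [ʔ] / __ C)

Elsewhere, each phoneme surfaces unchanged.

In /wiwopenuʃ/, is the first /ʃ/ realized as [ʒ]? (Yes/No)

No

/ʃ/ (word-final) fails the environment for rule 1, so it stays [ʃ].
The actual realization is [ʃ], not [ʒ].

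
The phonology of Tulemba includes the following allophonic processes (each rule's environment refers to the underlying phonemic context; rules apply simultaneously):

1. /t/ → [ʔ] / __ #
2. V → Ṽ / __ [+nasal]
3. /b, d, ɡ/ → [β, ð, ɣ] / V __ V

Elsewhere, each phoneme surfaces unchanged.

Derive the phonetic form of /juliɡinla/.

/j/ — not in any rule's target class → [j].
/u/ (between /j/ and /l/) is in the target of rule 2 but the environment (before a nasal consonant) is not met → [u].
/l/ — not in any rule's target class → [l].
/i/ (between /l/ and /ɡ/) is in the target of rule 2 but the environment (before a nasal consonant) is not met → [i].
/ɡ/ meets the environment for rule 3 (between two vowels) → [ɣ].
/i/ (between /ɡ/ and /n/) occurs before a nasal consonant → [ĩ] by rule 2.
/n/ stays [n].
/l/ (between /n/ and /a/) is unaffected → [l].
/a/ (word-final) is in the target of rule 2 but the environment (before a nasal consonant) is not met → [a].

[juliɣĩnla]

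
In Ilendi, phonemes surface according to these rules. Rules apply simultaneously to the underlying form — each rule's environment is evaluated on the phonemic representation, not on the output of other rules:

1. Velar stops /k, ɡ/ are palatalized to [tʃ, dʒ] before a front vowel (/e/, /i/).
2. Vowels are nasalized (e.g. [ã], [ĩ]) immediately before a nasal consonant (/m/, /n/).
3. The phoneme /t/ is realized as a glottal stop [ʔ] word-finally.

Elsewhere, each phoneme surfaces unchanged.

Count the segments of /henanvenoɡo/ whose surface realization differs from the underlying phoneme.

Segments that undergo a rule: /e/ → [ẽ] (rule 2); /a/ → [ã] (rule 2); /e/ → [ẽ] (rule 2).
All other segments surface unchanged.

3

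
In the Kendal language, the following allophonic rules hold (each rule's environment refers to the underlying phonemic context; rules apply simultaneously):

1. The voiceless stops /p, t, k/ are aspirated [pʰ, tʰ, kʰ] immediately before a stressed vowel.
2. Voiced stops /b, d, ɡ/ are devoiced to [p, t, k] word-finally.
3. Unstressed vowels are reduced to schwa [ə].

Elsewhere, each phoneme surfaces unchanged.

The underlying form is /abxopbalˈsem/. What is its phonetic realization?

/a/ — word-initial, in an unstressed syllable — surfaces as [ə] (rule 3).
/b/ — between /a/ and /x/; rule 2 does not apply here → [b].
/x/ stays [x].
/o/ (between /x/ and /p/) occurs in an unstressed syllable → [ə] by rule 3.
/p/ (between /o/ and /b/): rule 1 targets it, but not immediately before a stressed vowel → unchanged [p].
/b/ (between /p/ and /a/): rule 2 targets it, but not word-finally → unchanged [b].
/a/ meets the environment for rule 3 (in an unstressed syllable) → [ə].
/l/ stays [l].
/s/ (between /l/ and /e/): no rule targets it → [s].
/e/ (between /s/ and /m/) fails the environment for rule 3, so it stays [e].
/m/ (word-final): no rule targets it → [m].

[əbxəpbəlˈsem]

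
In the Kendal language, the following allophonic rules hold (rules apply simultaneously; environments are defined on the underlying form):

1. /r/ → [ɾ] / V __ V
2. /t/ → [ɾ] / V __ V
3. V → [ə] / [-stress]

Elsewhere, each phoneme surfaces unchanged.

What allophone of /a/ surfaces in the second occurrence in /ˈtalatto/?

[ə]

/a/ (between /l/ and /t/) occurs in an unstressed syllable → [ə] by rule 3.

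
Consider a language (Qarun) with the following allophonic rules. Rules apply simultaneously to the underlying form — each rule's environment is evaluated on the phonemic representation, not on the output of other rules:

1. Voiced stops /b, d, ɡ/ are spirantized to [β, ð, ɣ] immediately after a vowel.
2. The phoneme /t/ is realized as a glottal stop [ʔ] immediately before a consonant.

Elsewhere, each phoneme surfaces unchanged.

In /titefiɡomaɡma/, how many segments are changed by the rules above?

Segments that undergo a rule: /ɡ/ → [ɣ] (rule 1); /ɡ/ → [ɣ] (rule 1).
All other segments surface unchanged.

2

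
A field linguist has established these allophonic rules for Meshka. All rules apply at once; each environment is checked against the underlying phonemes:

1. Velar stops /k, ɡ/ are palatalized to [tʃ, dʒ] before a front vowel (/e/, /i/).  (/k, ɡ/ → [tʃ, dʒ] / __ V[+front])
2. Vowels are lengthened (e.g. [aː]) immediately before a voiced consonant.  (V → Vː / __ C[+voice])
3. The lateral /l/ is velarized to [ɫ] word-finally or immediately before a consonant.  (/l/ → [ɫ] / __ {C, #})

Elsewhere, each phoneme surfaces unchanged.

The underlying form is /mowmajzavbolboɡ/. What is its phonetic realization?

[moːwmaːjzaːvboːɫboːɡ]

/o/ — between /m/ and /w/, before a voiced consonant — surfaces as [oː] (rule 2).
/a/ meets the environment for rule 2 (before a voiced consonant) → [aː].
/a/ meets the environment for rule 2 (before a voiced consonant) → [aː].
Rule 2 applies to /o/ (between /b/ and /l/: before a voiced consonant) → [oː].
/l/ (between /o/ and /b/): word-finally or immediately before a consonant, so rule 3 applies → [ɫ].
/o/ — between /b/ and /ɡ/, before a voiced consonant — surfaces as [oː] (rule 2).
/ɡ/ (word-final): rule 1 targets it, but not before a front vowel → unchanged [ɡ].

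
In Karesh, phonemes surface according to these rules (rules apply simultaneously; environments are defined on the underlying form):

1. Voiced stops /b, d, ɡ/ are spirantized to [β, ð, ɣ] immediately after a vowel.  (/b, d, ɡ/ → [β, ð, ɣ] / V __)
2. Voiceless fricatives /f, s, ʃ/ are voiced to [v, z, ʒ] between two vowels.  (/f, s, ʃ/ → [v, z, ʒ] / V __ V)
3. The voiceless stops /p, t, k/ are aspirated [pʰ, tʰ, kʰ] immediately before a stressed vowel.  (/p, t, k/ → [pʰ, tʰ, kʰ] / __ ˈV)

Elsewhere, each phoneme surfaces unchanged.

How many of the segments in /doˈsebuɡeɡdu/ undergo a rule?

4

Segments that undergo a rule: /s/ → [z] (rule 2); /b/ → [β] (rule 1); /ɡ/ → [ɣ] (rule 1); /ɡ/ → [ɣ] (rule 1).
All other segments surface unchanged.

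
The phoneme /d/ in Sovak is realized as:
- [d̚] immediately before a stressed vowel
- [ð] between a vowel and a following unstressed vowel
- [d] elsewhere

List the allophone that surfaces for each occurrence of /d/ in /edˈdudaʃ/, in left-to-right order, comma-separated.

[d], [d̚], [ð]

Occurrence 1 (position 2): no conditioning environment matches → elsewhere allophone [d].
Occurrence 2 (position 3): immediately before a stressed vowel → [d̚].
Occurrence 3 (position 5): between a vowel and a following unstressed vowel → [ð].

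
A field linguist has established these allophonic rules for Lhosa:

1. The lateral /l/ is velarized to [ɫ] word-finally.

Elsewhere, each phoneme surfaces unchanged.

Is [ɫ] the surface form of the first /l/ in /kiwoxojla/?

/l/ (between /j/ and /a/) fails the environment for rule 1, so it stays [l].
The actual realization is [l], not [ɫ].

No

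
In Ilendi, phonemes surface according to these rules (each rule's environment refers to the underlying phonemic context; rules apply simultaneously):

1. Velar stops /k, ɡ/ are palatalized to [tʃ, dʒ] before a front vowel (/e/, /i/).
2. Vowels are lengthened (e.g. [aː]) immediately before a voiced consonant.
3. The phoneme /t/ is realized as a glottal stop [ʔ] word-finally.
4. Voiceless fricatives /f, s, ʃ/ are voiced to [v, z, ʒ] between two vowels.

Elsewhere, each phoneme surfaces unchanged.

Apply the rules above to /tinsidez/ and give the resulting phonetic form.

/t/ — word-initial; rule 3 does not apply here → [t].
/i/ (between /t/ and /n/) occurs before a voiced consonant → [iː] by rule 2.
/s/ (between /n/ and /i/): rule 4 targets it, but not between two vowels → unchanged [s].
Rule 2 applies to /i/ (between /s/ and /d/: before a voiced consonant) → [iː].
/e/ (between /d/ and /z/): before a voiced consonant, so rule 2 applies → [eː].

[tiːnsiːdeːz]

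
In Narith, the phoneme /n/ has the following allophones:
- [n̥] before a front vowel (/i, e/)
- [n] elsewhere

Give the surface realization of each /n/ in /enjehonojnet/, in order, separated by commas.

[n], [n], [n̥]

Occurrence 1 (position 2): no conditioning environment matches → elsewhere allophone [n].
Occurrence 2 (position 7): no conditioning environment matches → elsewhere allophone [n].
Occurrence 3 (position 10): before a front vowel (/i, e/) → [n̥].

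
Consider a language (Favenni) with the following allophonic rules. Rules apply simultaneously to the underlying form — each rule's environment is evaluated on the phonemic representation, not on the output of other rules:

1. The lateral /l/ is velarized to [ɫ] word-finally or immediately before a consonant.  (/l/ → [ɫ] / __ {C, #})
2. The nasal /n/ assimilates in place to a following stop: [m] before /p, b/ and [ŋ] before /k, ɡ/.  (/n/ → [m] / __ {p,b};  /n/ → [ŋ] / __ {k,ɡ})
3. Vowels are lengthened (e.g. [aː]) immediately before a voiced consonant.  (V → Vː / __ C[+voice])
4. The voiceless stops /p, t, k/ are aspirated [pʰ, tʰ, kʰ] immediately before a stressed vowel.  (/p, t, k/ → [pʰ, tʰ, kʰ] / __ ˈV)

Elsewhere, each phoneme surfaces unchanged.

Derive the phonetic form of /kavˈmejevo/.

/k/ — word-initial; rule 4 does not apply here → [k].
/a/ — between /k/ and /v/, before a voiced consonant — surfaces as [aː] (rule 3).
/e/ (between /m/ and /j/) occurs before a voiced consonant → [eː] by rule 3.
/e/ meets the environment for rule 3 (before a voiced consonant) → [eː].
/o/ (word-final) is in the target of rule 3 but the environment (before a voiced consonant) is not met → [o].

[kaːvˈmeːjeːvo]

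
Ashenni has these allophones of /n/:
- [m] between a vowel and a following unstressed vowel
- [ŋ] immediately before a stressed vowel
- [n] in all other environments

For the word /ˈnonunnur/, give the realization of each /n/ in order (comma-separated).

Occurrence 1 (position 1): immediately before a stressed vowel → [ŋ].
Occurrence 2 (position 3): between a vowel and a following unstressed vowel → [m].
Occurrence 3 (position 5): no conditioning environment matches → elsewhere allophone [n].
Occurrence 4 (position 6): no conditioning environment matches → elsewhere allophone [n].

[ŋ], [m], [n], [n]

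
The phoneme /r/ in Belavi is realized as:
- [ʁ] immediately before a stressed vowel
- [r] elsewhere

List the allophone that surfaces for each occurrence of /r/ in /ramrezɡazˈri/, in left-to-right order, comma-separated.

[r], [r], [ʁ]

Occurrence 1 (position 1): no conditioning environment matches → elsewhere allophone [r].
Occurrence 2 (position 4): no conditioning environment matches → elsewhere allophone [r].
Occurrence 3 (position 10): immediately before a stressed vowel → [ʁ].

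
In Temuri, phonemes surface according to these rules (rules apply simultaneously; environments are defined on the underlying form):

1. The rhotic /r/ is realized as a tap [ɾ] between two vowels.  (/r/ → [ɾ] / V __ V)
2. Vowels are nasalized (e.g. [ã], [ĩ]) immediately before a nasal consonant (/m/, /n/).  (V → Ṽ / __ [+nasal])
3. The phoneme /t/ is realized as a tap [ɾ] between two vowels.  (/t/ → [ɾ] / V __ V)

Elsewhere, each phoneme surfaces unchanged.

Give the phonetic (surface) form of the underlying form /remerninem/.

[rẽmernĩnẽm]

/r/ (word-initial) fails the environment for rule 1, so it stays [r].
/e/ (between /r/ and /m/): before a nasal consonant, so rule 2 applies → [ẽ].
/e/ (between /m/ and /r/) fails the environment for rule 2, so it stays [e].
/r/ (between /e/ and /n/) fails the environment for rule 1, so it stays [r].
/i/ — between /n/ and /n/, before a nasal consonant — surfaces as [ĩ] (rule 2).
/e/ meets the environment for rule 2 (before a nasal consonant) → [ẽ].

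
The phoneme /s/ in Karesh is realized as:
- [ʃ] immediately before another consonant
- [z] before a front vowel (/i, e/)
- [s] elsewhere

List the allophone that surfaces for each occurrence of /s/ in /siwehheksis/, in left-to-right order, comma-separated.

Occurrence 1 (position 1): before a front vowel (/i, e/) → [z].
Occurrence 2 (position 9): before a front vowel (/i, e/) → [z].
Occurrence 3 (position 11): no conditioning environment matches → elsewhere allophone [s].

[z], [z], [s]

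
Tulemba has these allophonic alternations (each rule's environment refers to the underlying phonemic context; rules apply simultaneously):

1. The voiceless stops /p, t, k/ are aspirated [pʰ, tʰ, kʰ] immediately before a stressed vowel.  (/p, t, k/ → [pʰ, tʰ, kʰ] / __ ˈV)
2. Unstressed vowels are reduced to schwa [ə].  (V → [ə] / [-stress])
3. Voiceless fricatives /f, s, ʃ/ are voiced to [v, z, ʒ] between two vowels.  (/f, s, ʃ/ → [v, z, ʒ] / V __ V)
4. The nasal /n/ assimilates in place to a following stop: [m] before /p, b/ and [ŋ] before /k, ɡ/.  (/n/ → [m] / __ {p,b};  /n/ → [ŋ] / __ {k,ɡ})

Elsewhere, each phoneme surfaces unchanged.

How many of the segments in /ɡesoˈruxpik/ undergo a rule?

Segments that undergo a rule: /e/ → [ə] (rule 2); /s/ → [z] (rule 3); /o/ → [ə] (rule 2); /i/ → [ə] (rule 2).
All other segments surface unchanged.

4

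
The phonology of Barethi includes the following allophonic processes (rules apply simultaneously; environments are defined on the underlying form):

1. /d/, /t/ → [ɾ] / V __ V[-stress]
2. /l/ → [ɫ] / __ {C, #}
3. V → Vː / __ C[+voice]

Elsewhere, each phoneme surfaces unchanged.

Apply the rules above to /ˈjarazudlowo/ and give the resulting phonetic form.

/j/ stays [j].
/a/ meets the environment for rule 3 (before a voiced consonant) → [aː].
/r/ (between /a/ and /a/) is unaffected → [r].
/a/ meets the environment for rule 3 (before a voiced consonant) → [aː].
/z/ (between /a/ and /u/) is unaffected → [z].
/u/ meets the environment for rule 3 (before a voiced consonant) → [uː].
/d/ — between /u/ and /l/; rule 1 does not apply here → [d].
/l/ — between /d/ and /o/; rule 2 does not apply here → [l].
/o/ (between /l/ and /w/) occurs before a voiced consonant → [oː] by rule 3.
/w/ — not in any rule's target class → [w].
/o/ (word-final): rule 3 targets it, but not before a voiced consonant → unchanged [o].

[ˈjaːraːzuːdloːwo]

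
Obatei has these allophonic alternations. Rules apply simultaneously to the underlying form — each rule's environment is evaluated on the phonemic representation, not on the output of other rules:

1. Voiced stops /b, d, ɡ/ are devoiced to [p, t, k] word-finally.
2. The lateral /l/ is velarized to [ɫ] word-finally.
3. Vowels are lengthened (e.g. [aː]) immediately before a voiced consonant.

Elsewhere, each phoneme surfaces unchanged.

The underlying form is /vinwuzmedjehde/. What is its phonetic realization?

/v/ — not in any rule's target class → [v].
/i/ — between /v/ and /n/, before a voiced consonant — surfaces as [iː] (rule 3).
/n/ (between /i/ and /w/): no rule targets it → [n].
/w/ stays [w].
/u/ meets the environment for rule 3 (before a voiced consonant) → [uː].
/z/ (between /u/ and /m/): no rule targets it → [z].
/m/ (between /z/ and /e/): no rule targets it → [m].
/e/ (between /m/ and /d/) occurs before a voiced consonant → [eː] by rule 3.
/d/ (between /e/ and /j/): rule 1 targets it, but not word-finally → unchanged [d].
/j/ — not in any rule's target class → [j].
/e/ (between /j/ and /h/): rule 3 targets it, but not before a voiced consonant → unchanged [e].
/h/ (between /e/ and /d/): no rule targets it → [h].
/d/ (between /h/ and /e/) fails the environment for rule 1, so it stays [d].
/e/ (word-final) is in the target of rule 3 but the environment (before a voiced consonant) is not met → [e].

[viːnwuːzmeːdjehde]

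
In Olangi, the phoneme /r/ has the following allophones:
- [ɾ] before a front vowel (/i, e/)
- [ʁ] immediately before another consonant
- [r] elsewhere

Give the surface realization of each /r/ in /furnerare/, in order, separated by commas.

[ʁ], [r], [ɾ]

Occurrence 1 (position 3): immediately before another consonant → [ʁ].
Occurrence 2 (position 6): no conditioning environment matches → elsewhere allophone [r].
Occurrence 3 (position 8): before a front vowel (/i, e/) → [ɾ].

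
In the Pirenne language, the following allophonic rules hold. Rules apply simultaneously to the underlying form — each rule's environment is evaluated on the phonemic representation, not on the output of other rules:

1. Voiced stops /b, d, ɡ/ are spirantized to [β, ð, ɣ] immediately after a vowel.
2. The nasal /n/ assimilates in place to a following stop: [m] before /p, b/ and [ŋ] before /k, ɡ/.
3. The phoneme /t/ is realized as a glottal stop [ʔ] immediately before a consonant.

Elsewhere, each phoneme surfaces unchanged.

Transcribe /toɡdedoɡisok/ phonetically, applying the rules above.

/t/ (word-initial) is in the target of rule 3 but the environment (immediately before a consonant) is not met → [t].
Rule 1 applies to /ɡ/ (between /o/ and /d/: immediately after a vowel) → [ɣ].
/d/ — between /ɡ/ and /e/; rule 1 does not apply here → [d].
/d/ (between /e/ and /o/): immediately after a vowel, so rule 1 applies → [ð].
/ɡ/ (between /o/ and /i/) occurs immediately after a vowel → [ɣ] by rule 1.

[toɣdeðoɣisok]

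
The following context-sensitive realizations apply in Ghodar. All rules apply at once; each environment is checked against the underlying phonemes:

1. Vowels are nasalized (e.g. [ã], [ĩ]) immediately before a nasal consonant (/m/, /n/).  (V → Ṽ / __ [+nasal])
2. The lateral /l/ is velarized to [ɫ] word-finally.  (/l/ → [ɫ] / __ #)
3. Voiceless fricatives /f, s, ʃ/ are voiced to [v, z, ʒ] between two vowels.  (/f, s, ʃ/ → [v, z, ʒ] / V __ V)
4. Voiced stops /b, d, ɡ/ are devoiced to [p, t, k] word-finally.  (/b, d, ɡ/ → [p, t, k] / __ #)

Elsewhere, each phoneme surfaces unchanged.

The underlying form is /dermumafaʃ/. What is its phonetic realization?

[dermũmavaʃ]

/d/ — word-initial; rule 4 does not apply here → [d].
/e/ — between /d/ and /r/; rule 1 does not apply here → [e].
/r/ (between /e/ and /m/) is unaffected → [r].
/m/ — not in any rule's target class → [m].
/u/ (between /m/ and /m/): before a nasal consonant, so rule 1 applies → [ũ].
/m/ stays [m].
/a/ (between /m/ and /f/) fails the environment for rule 1, so it stays [a].
/f/ (between /a/ and /a/) occurs between two vowels → [v] by rule 3.
/a/ (between /f/ and /ʃ/) is in the target of rule 1 but the environment (before a nasal consonant) is not met → [a].
/ʃ/ (word-final): rule 3 targets it, but not between two vowels → unchanged [ʃ].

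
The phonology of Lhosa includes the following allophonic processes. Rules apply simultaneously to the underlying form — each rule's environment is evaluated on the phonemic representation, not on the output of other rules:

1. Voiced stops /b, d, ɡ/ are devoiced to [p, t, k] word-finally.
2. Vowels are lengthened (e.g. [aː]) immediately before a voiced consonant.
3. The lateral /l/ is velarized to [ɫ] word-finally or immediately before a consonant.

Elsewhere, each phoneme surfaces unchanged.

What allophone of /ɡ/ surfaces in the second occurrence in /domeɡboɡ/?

/ɡ/ meets the environment for rule 1 (word-finally) → [k].

[k]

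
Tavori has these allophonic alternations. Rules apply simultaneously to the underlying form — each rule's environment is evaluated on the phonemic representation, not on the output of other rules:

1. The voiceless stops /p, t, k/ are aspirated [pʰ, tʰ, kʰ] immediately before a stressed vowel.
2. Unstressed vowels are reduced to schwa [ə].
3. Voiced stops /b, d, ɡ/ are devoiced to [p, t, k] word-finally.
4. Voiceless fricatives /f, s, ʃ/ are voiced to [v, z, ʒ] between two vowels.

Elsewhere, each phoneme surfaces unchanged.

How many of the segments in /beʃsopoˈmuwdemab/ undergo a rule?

Segments that undergo a rule: /e/ → [ə] (rule 2); /o/ → [ə] (rule 2); /o/ → [ə] (rule 2); /e/ → [ə] (rule 2); /a/ → [ə] (rule 2); /b/ → [p] (rule 3).
All other segments surface unchanged.

6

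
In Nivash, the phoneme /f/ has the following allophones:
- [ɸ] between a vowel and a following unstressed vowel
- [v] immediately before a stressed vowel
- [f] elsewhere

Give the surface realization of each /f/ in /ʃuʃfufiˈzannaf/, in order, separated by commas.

[f], [ɸ], [f]

Occurrence 1 (position 4): no conditioning environment matches → elsewhere allophone [f].
Occurrence 2 (position 6): between a vowel and a following unstressed vowel → [ɸ].
Occurrence 3 (position 13): no conditioning environment matches → elsewhere allophone [f].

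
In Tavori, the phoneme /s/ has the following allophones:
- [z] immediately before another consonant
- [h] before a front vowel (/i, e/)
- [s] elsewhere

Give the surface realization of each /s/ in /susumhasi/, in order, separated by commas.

[s], [s], [h]

Occurrence 1 (position 1): no conditioning environment matches → elsewhere allophone [s].
Occurrence 2 (position 3): no conditioning environment matches → elsewhere allophone [s].
Occurrence 3 (position 8): before a front vowel (/i, e/) → [h].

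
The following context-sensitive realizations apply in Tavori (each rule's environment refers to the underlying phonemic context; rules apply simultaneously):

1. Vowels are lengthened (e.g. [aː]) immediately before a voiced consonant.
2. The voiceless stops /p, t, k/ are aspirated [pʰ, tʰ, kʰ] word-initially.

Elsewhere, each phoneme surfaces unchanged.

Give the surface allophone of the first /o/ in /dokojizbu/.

/o/ — between /d/ and /k/; rule 1 does not apply here → [o].

[o]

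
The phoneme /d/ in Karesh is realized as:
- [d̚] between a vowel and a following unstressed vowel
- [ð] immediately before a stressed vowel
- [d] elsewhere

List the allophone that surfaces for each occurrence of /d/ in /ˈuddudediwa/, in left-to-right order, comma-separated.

Occurrence 1 (position 2): no conditioning environment matches → elsewhere allophone [d].
Occurrence 2 (position 3): no conditioning environment matches → elsewhere allophone [d].
Occurrence 3 (position 5): between a vowel and a following unstressed vowel → [d̚].
Occurrence 4 (position 7): between a vowel and a following unstressed vowel → [d̚].

[d], [d], [d̚], [d̚]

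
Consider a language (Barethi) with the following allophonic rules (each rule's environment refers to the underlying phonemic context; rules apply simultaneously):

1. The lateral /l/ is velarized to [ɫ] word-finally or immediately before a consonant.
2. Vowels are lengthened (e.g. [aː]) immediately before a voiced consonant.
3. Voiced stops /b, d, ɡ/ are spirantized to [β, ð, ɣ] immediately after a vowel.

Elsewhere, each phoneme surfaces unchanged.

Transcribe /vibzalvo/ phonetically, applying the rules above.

[viːβzaːɫvo]

/v/ (word-initial) is unaffected → [v].
Rule 2 applies to /i/ (between /v/ and /b/: before a voiced consonant) → [iː].
/b/ meets the environment for rule 3 (immediately after a vowel) → [β].
/z/ — not in any rule's target class → [z].
/a/ — between /z/ and /l/, before a voiced consonant — surfaces as [aː] (rule 2).
/l/ meets the environment for rule 1 (word-finally or immediately before a consonant) → [ɫ].
/v/ (between /l/ and /o/) is unaffected → [v].
/o/ (word-final) fails the environment for rule 2, so it stays [o].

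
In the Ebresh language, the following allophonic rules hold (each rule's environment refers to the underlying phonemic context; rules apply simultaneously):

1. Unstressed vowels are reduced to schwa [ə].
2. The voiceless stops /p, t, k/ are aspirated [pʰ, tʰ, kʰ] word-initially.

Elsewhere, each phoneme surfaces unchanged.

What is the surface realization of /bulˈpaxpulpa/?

/b/ (word-initial) is unaffected → [b].
/u/ (between /b/ and /l/): in an unstressed syllable, so rule 1 applies → [ə].
/l/ (between /u/ and /p/): no rule targets it → [l].
/p/ — between /l/ and /a/; rule 2 does not apply here → [p].
/a/ (between /p/ and /x/): rule 1 targets it, but not in an unstressed syllable → unchanged [a].
/x/ (between /a/ and /p/) is unaffected → [x].
/p/ (between /x/ and /u/) is in the target of rule 2 but the environment (word-initially) is not met → [p].
/u/ meets the environment for rule 1 (in an unstressed syllable) → [ə].
/l/ stays [l].
/p/ (between /l/ and /a/) is in the target of rule 2 but the environment (word-initially) is not met → [p].
/a/ — word-final, in an unstressed syllable — surfaces as [ə] (rule 1).

[bəlˈpaxpəlpə]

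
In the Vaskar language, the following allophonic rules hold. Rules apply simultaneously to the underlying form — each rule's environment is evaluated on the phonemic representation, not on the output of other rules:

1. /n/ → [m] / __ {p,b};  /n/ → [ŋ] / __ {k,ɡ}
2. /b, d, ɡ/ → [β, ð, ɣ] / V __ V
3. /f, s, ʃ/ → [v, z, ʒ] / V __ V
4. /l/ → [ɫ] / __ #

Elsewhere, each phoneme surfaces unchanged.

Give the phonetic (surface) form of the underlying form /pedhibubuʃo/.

[pedhiβuβuʒo]

/p/ (word-initial): no rule targets it → [p].
/e/ — not in any rule's target class → [e].
/d/ (between /e/ and /h/) is in the target of rule 2 but the environment (between two vowels) is not met → [d].
/h/ (between /d/ and /i/): no rule targets it → [h].
/i/ (between /h/ and /b/): no rule targets it → [i].
/b/ meets the environment for rule 2 (between two vowels) → [β].
/u/ — not in any rule's target class → [u].
Rule 2 applies to /b/ (between /u/ and /u/: between two vowels) → [β].
/u/ — not in any rule's target class → [u].
/ʃ/ (between /u/ and /o/) occurs between two vowels → [ʒ] by rule 3.
/o/ (word-final) is unaffected → [o].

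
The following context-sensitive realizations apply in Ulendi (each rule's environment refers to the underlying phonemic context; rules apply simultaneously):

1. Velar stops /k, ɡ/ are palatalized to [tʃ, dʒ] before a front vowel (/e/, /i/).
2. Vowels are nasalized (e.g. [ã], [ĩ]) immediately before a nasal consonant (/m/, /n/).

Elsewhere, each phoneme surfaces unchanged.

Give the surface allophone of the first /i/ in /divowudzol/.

[i]

/i/ (between /d/ and /v/): rule 2 targets it, but not before a nasal consonant → unchanged [i].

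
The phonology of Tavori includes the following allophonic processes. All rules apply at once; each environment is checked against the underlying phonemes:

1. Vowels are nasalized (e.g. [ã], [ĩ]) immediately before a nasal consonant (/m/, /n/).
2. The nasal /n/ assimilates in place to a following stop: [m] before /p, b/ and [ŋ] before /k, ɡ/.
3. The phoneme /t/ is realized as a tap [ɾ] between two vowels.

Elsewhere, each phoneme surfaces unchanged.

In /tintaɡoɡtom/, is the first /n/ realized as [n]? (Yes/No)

Yes

/n/ (between /i/ and /t/) is in the target of rule 2 but the environment (before a labial or velar stop) is not met → [n].
The actual realization is [n], which matches [n].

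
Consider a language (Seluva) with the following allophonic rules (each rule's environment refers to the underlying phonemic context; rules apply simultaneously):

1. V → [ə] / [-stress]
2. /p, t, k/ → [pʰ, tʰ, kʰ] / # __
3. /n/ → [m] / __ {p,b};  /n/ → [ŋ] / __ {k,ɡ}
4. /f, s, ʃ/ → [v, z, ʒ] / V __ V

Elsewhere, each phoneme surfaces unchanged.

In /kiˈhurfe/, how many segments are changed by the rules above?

3

Segments that undergo a rule: /k/ → [kʰ] (rule 2); /i/ → [ə] (rule 1); /e/ → [ə] (rule 1).
All other segments surface unchanged.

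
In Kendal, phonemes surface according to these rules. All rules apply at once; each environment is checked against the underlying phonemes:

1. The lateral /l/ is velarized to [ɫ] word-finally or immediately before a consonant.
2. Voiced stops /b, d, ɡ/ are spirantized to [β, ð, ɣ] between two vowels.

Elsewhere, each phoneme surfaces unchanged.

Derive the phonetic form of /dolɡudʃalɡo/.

[doɫɡudʃaɫɡo]

/d/ (word-initial): rule 2 targets it, but not between two vowels → unchanged [d].
/o/ (between /d/ and /l/) is unaffected → [o].
Rule 1 applies to /l/ (between /o/ and /ɡ/: word-finally or immediately before a consonant) → [ɫ].
/ɡ/ (between /l/ and /u/) fails the environment for rule 2, so it stays [ɡ].
/u/ — not in any rule's target class → [u].
/d/ (between /u/ and /ʃ/) is in the target of rule 2 but the environment (between two vowels) is not met → [d].
/ʃ/ stays [ʃ].
/a/ (between /ʃ/ and /l/): no rule targets it → [a].
/l/ (between /a/ and /ɡ/) occurs word-finally or immediately before a consonant → [ɫ] by rule 1.
/ɡ/ (between /l/ and /o/) fails the environment for rule 2, so it stays [ɡ].
/o/ (word-final): no rule targets it → [o].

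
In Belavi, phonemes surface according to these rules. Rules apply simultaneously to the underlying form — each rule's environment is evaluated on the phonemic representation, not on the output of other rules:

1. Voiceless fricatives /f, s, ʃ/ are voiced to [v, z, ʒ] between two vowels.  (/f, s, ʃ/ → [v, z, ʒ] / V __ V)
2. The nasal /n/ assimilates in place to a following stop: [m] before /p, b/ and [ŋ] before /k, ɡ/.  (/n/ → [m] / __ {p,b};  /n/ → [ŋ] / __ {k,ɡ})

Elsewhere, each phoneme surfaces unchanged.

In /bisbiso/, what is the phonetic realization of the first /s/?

[s]

/s/ (between /i/ and /b/): rule 1 targets it, but not between two vowels → unchanged [s].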